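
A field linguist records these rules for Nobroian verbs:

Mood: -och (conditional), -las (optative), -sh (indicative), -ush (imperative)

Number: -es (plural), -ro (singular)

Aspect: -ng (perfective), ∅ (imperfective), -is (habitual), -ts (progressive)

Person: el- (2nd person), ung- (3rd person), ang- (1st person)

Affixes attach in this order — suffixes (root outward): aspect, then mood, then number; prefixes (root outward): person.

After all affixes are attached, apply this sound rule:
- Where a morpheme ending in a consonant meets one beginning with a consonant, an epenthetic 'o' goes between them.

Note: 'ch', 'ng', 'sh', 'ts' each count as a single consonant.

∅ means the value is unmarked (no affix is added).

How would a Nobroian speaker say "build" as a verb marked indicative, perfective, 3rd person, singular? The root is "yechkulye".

Attach aspect perfective -ng → yechkulyeng.
Attach mood indicative -sh → yechkulyengsh.
Attach person 3rd person ung- → ungyechkulyengsh.
Attach number singular -ro → ungyechkulyengshro.
Apply epenthesis: ungyechkulyengshro → ungoyechkulyengoshoro.

ungoyechkulyengoshoro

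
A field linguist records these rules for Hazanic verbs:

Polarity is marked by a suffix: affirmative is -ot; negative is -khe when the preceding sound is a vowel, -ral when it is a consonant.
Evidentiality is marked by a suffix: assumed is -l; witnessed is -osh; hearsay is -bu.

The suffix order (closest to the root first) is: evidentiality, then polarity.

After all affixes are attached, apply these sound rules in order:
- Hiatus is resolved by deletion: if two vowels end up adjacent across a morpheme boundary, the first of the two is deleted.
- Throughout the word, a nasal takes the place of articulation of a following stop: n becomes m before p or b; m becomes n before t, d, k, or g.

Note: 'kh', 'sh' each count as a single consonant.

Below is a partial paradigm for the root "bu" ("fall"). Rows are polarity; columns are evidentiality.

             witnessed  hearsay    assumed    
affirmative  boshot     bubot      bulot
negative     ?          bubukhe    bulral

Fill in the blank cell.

boshral

Attach evidentiality witnessed -osh → buosh.
Attach polarity negative -ral (after consonant 'sh') → buoshral.
Apply vowel deletion: buoshral → boshral.
Nasal assimilation: no change.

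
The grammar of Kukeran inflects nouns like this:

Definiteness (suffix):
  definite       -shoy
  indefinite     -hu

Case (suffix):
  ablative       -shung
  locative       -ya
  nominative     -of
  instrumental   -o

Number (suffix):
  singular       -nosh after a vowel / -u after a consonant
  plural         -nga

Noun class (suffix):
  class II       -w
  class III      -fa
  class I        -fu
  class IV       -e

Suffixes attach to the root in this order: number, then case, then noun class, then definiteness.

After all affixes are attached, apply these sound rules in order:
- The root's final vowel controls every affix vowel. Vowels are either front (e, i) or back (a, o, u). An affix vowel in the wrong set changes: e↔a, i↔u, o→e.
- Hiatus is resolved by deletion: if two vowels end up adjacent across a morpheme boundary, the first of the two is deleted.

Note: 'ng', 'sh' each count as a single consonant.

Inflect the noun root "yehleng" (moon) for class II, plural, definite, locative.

Attach number plural -nga → yehlengnga.
Attach case locative -ya → yehlengngaya.
Attach noun class class II -w → yehlengngayaw.
Attach definiteness definite -shoy → yehlengngayawshoy.
Apply vowel harmony: yehlengngayawshoy → yehlengngeyewshey.
Vowel deletion: no change.

yehlengngeyewshey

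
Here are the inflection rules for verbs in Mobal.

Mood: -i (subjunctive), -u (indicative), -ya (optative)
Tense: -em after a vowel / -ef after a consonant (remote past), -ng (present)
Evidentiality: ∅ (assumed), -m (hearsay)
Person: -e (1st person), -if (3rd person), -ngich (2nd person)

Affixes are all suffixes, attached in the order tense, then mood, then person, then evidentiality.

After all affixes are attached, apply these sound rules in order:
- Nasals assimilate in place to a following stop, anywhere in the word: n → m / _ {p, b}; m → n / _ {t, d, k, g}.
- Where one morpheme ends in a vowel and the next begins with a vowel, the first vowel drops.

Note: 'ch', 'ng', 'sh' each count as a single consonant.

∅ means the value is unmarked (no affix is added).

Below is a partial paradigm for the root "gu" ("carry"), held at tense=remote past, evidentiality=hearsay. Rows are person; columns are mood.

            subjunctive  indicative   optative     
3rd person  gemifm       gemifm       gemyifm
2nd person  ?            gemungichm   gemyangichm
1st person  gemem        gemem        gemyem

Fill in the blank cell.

gemingichm

Attach tense remote past -em (after vowel 'u') → guem.
Attach mood subjunctive -i → guemi.
Attach person 2nd person -ngich → guemingich.
Attach evidentiality hearsay -m → guemingichm.
Nasal assimilation: no change.
Apply vowel deletion: guemingichm → gemingichm.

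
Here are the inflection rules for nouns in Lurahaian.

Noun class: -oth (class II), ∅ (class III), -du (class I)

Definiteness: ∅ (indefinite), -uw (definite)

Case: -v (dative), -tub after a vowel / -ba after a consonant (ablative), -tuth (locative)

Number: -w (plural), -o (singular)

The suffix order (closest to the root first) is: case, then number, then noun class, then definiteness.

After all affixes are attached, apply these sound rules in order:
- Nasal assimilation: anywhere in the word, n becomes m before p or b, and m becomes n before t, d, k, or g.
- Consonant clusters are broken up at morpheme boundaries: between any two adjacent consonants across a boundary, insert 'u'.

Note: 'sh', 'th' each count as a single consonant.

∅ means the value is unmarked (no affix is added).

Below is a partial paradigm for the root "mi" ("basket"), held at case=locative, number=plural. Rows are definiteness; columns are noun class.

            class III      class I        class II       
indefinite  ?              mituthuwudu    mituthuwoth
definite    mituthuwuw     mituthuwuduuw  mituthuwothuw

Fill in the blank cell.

Attach case locative -tuth → mituth.
Attach number plural -w → mituthw.
noun class = class III: zero marking, form stays mituthw.
definiteness = indefinite: zero marking, form stays mituthw.
Nasal assimilation: no change.
Apply epenthesis: mituthw → mituthuw.

mituthuw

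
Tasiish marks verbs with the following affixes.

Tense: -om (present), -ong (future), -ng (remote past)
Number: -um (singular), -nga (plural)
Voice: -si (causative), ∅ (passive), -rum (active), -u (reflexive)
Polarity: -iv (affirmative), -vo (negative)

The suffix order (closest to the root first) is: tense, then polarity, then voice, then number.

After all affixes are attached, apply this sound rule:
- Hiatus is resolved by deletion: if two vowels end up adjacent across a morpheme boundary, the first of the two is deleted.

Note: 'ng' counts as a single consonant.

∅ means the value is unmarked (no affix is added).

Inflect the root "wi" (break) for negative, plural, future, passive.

Attach tense future -ong → wiong.
Attach polarity negative -vo → wiongvo.
voice = passive: zero marking, form stays wiongvo.
Attach number plural -nga → wiongvonga.
Apply vowel deletion: wiongvonga → wongvonga.

wongvonga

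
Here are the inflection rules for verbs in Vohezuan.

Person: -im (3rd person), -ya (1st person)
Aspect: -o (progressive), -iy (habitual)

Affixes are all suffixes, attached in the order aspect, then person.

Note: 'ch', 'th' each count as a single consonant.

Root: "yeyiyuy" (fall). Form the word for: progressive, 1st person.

Attach aspect progressive -o → yeyiyuyo.
Attach person 1st person -ya → yeyiyuyoya.

yeyiyuyoya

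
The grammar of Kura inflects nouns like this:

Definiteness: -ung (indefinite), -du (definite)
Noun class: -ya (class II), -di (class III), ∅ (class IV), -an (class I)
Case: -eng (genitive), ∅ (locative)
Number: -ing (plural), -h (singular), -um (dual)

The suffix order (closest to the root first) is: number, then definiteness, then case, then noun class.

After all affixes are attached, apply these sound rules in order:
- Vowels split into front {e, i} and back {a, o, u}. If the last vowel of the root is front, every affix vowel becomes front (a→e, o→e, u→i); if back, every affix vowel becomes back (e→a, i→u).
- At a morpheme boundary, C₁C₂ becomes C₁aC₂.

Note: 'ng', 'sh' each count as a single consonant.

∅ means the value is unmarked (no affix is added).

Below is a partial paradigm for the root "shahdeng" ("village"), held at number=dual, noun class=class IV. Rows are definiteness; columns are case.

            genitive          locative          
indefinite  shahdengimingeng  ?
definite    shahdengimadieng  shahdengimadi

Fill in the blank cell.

shahdengiming

Attach number dual -um → shahdengum.
Attach definiteness indefinite -ung → shahdengumung.
case = locative: zero marking, form stays shahdengumung.
noun class = class IV: zero marking, form stays shahdengumung.
Apply vowel harmony: shahdengumung → shahdengiming.
Epenthesis: no change.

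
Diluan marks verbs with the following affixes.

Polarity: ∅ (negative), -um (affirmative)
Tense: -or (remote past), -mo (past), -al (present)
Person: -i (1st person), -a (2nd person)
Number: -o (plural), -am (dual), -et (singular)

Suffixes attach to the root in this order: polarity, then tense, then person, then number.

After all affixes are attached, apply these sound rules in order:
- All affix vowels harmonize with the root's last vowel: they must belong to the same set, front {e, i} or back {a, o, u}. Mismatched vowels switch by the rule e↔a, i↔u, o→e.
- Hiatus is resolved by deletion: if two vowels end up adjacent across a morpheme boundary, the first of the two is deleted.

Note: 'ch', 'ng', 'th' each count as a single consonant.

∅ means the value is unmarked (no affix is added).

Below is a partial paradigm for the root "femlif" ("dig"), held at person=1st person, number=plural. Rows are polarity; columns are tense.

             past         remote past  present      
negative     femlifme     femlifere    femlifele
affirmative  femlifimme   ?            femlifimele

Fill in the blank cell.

Attach polarity affirmative -um → femlifum.
Attach tense remote past -or → femlifumor.
Attach person 1st person -i → femlifumori.
Attach number plural -o → femlifumorio.
Apply vowel harmony: femlifumorio → femlifimerie.
Apply vowel deletion: femlifimerie → femlifimere.

femlifimere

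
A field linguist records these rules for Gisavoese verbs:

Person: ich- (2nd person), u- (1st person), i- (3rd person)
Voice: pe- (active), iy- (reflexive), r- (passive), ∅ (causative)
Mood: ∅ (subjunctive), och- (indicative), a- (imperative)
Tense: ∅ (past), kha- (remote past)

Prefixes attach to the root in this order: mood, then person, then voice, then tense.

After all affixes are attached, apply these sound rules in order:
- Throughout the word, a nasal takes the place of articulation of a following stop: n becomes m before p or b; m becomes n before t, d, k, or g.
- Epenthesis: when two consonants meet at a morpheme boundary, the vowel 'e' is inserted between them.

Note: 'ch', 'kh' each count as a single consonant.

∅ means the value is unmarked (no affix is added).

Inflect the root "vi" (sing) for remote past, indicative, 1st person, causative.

Attach mood indicative och- → ochvi.
Attach person 1st person u- → uochvi.
voice = causative: zero marking, form stays uochvi.
Attach tense remote past kha- → khauochvi.
Nasal assimilation: no change.
Apply epenthesis: khauochvi → khauochevi.

khauochevi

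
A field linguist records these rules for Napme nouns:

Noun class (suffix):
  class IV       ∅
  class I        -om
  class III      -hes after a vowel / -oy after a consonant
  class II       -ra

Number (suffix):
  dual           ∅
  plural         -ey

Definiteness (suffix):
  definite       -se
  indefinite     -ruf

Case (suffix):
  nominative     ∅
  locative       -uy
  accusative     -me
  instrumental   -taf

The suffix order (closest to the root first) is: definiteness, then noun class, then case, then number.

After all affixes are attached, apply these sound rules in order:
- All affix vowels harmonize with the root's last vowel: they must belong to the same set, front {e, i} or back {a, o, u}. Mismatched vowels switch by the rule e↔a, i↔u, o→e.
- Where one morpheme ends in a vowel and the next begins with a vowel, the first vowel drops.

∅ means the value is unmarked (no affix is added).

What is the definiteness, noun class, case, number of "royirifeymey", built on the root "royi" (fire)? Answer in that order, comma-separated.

indefinite, class III, accusative, plural

Segment: royi-ruf-oy-me-ey.
definiteness: -ruf → indefinite.
noun class: -hes/oy → class III.
case: -me → accusative.
number: -ey → plural.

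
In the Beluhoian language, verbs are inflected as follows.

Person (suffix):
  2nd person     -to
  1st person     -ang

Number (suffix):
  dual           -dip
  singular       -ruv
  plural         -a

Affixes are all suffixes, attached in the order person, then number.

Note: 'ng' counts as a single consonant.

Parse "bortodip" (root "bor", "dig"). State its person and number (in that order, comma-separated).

Segment: bor-to-dip.
person: -to → 2nd person.
number: -dip → dual.

2nd person, dual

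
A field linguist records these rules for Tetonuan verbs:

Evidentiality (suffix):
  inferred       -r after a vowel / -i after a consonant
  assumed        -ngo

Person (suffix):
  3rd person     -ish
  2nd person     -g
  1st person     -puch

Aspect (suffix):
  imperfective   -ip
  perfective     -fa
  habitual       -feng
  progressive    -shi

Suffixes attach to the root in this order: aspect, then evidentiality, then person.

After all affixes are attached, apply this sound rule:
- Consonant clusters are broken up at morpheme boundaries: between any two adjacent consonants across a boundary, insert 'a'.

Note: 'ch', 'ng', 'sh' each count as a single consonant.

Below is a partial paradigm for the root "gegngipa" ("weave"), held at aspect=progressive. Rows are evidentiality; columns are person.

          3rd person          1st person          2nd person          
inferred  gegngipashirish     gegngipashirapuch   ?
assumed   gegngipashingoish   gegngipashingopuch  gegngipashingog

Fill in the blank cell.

Attach aspect progressive -shi → gegngipashi.
Attach evidentiality inferred -r (after vowel 'i') → gegngipashir.
Attach person 2nd person -g → gegngipashirg.
Apply epenthesis: gegngipashirg → gegngipashirag.

gegngipashirag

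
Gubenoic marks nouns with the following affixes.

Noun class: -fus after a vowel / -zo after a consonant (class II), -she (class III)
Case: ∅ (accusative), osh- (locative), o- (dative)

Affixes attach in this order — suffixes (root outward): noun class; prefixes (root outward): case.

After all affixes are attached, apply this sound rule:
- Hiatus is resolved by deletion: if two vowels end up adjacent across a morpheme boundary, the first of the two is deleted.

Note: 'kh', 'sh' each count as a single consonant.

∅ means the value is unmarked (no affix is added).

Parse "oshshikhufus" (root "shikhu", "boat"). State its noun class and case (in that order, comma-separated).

Segment: osh-shikhu-fus.
noun class: -fus/zo → class II.
case: osh- → locative.

class II, locative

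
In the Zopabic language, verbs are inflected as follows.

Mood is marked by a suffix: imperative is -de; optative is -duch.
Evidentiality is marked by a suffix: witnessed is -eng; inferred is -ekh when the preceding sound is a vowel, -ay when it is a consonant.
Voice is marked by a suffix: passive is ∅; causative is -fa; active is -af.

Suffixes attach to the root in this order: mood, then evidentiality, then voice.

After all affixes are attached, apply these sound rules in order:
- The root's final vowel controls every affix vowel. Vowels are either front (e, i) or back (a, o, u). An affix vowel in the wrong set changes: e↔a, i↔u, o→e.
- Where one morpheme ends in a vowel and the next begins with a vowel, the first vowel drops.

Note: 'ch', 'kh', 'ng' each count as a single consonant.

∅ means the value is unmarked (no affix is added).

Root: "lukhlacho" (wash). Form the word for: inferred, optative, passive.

Attach mood optative -duch → lukhlachoduch.
Attach evidentiality inferred -ay (after consonant 'ch') → lukhlachoduchay.
voice = passive: zero marking, form stays lukhlachoduchay.
Vowel harmony: no change.
Vowel deletion: no change.

lukhlachoduchay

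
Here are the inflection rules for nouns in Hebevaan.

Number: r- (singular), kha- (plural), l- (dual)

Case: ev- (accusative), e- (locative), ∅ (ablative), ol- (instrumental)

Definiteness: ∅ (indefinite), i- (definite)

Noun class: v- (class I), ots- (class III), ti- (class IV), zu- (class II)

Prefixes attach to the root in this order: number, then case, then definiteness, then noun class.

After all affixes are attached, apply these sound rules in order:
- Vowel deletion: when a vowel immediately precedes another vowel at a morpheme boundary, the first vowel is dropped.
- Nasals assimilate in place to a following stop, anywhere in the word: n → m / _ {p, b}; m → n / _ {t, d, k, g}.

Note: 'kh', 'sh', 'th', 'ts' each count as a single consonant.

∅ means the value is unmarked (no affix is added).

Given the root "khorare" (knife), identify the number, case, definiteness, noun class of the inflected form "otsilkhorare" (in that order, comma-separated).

Segment: ots-i-l-khorare.
number: l- → dual.
case: ∅ → ablative.
definiteness: i- → definite.
noun class: ots- → class III.

dual, ablative, definite, class III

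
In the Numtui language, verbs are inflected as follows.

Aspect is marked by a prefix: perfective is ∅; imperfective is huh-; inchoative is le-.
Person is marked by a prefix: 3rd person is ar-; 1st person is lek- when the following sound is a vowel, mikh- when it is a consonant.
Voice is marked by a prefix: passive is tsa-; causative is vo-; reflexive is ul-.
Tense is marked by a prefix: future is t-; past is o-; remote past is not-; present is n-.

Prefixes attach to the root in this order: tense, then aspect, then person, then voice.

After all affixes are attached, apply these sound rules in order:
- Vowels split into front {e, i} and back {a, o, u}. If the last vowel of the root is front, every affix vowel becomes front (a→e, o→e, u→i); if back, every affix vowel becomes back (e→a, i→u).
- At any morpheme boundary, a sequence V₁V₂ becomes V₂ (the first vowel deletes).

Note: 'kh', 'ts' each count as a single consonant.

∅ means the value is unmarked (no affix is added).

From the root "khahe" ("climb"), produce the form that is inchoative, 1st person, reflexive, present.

ilmikhlenkhahe

Attach tense present n- → nkhahe.
Attach aspect inchoative le- → lenkhahe.
Attach person 1st person mikh- (before consonant 'l') → mikhlenkhahe.
Attach voice reflexive ul- → ulmikhlenkhahe.
Apply vowel harmony: ulmikhlenkhahe → ilmikhlenkhahe.
Vowel deletion: no change.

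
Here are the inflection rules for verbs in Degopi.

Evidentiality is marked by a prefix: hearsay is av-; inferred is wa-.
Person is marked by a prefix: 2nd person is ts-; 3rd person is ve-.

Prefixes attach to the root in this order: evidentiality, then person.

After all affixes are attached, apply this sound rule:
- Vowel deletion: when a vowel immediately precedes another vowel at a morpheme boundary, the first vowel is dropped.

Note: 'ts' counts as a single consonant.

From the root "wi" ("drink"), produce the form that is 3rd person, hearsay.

Attach evidentiality hearsay av- → avwi.
Attach person 3rd person ve- → veavwi.
Apply vowel deletion: veavwi → vavwi.

vavwi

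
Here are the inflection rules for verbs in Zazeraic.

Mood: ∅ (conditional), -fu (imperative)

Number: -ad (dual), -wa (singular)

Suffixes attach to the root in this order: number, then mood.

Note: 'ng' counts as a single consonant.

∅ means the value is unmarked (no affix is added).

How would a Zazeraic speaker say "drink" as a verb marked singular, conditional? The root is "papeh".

papehwa

Attach number singular -wa → papehwa.
mood = conditional: zero marking, form stays papehwa.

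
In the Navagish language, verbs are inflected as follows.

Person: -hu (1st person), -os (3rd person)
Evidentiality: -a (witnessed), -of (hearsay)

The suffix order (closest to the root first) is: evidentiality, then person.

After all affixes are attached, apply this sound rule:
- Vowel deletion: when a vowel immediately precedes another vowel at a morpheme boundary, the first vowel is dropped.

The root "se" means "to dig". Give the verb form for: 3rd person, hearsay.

sofos

Attach evidentiality hearsay -of → seof.
Attach person 3rd person -os → seofos.
Apply vowel deletion: seofos → sofos.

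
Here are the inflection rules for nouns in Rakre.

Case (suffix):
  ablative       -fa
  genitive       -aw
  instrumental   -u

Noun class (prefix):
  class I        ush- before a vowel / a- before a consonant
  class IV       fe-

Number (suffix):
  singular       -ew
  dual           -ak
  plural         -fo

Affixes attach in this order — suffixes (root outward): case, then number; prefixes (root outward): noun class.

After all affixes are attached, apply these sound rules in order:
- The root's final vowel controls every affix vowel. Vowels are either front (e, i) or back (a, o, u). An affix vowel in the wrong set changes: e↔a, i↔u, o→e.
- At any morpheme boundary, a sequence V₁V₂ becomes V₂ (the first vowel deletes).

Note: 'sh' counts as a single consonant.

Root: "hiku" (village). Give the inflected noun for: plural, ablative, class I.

ahikufafo

Attach noun class class I a- (before consonant 'h') → ahiku.
Attach case ablative -fa → ahikufa.
Attach number plural -fo → ahikufafo.
Vowel harmony: no change.
Vowel deletion: no change.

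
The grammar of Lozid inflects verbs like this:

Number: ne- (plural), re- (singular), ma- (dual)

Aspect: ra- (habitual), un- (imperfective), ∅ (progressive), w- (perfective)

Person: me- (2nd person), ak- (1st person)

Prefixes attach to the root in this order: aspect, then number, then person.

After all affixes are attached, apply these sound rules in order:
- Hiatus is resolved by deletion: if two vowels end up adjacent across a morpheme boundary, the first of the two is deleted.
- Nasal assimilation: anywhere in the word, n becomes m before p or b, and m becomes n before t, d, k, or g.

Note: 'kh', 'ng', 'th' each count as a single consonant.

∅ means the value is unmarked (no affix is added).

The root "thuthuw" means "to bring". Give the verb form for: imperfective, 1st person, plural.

aknunthuthuw

Attach aspect imperfective un- → unthuthuw.
Attach number plural ne- → neunthuthuw.
Attach person 1st person ak- → akneunthuthuw.
Apply vowel deletion: akneunthuthuw → aknunthuthuw.
Nasal assimilation: no change.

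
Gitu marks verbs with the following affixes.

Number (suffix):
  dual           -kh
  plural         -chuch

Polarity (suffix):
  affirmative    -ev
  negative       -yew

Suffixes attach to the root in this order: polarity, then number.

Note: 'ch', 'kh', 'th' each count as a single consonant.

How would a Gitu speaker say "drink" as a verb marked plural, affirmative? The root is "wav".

wavevchuch

Attach polarity affirmative -ev → wavev.
Attach number plural -chuch → wavevchuch.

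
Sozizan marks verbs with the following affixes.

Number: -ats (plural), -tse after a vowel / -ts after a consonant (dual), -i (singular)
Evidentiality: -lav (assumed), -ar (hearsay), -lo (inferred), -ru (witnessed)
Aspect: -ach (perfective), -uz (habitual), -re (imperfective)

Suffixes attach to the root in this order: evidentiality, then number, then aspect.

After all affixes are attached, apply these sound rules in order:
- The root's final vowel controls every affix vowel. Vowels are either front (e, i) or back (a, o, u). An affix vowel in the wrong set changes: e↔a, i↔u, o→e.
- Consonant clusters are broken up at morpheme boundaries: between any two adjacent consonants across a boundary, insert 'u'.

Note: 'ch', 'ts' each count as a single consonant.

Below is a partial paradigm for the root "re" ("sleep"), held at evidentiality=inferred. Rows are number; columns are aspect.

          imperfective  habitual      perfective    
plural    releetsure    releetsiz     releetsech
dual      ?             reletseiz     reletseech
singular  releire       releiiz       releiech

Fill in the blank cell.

Attach evidentiality inferred -lo → relo.
Attach number dual -tse (after vowel 'o') → relotse.
Attach aspect imperfective -re → relotsere.
Apply vowel harmony: relotsere → reletsere.
Epenthesis: no change.

reletsere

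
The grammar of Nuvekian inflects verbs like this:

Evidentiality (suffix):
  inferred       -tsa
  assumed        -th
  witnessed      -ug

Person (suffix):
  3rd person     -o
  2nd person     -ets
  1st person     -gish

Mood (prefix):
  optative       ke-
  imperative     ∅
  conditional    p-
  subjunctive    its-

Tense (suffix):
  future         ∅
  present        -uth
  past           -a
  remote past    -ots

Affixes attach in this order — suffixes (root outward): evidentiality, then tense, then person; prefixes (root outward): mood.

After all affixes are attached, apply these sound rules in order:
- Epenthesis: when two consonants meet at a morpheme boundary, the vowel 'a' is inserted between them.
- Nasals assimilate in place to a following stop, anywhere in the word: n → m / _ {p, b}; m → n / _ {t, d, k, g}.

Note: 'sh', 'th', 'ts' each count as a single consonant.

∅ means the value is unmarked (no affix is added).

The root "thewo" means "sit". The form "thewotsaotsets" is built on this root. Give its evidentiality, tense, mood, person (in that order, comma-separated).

inferred, remote past, imperative, 2nd person

Segment: thewo-tsa-ots-ets.
evidentiality: -tsa → inferred.
tense: -ots → remote past.
mood: ∅ → imperative.
person: -ets → 2nd person.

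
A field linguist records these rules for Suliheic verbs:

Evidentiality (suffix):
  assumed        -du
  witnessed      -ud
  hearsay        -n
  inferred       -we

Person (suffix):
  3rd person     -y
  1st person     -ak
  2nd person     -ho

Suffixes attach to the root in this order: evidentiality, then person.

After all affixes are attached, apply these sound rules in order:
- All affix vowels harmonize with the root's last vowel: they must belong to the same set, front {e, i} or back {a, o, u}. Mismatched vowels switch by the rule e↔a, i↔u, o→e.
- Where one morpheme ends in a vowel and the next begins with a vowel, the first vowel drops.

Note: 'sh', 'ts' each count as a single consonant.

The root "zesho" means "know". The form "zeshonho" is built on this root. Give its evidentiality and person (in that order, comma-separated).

Segment: zesho-n-ho.
evidentiality: -n → hearsay.
person: -ho → 2nd person.

hearsay, 2nd person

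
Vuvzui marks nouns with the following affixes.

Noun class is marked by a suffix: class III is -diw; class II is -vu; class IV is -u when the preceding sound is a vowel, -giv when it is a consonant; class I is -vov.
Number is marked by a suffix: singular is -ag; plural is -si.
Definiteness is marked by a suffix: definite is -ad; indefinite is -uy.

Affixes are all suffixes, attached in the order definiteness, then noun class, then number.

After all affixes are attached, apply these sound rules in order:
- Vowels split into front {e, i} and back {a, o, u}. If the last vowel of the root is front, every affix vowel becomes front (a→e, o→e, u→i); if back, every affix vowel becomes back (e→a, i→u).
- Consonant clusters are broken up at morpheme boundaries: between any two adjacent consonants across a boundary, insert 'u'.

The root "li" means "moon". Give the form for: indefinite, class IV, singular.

liiyugiveg

Attach definiteness indefinite -uy → liuy.
Attach noun class class IV -giv (after consonant 'y') → liuygiv.
Attach number singular -ag → liuygivag.
Apply vowel harmony: liuygivag → liiygiveg.
Apply epenthesis: liiygiveg → liiyugiveg.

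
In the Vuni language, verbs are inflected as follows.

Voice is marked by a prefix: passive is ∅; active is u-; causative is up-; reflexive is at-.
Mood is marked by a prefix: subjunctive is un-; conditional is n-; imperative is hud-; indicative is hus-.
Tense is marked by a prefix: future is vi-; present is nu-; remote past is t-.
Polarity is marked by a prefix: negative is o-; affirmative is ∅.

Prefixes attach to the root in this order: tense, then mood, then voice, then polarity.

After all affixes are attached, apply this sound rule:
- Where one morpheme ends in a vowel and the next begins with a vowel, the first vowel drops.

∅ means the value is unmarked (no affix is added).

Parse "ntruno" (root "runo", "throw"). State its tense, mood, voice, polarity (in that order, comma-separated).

Segment: n-t-runo.
tense: t- → remote past.
mood: n- → conditional.
voice: ∅ → passive.
polarity: ∅ → affirmative.

remote past, conditional, passive, affirmative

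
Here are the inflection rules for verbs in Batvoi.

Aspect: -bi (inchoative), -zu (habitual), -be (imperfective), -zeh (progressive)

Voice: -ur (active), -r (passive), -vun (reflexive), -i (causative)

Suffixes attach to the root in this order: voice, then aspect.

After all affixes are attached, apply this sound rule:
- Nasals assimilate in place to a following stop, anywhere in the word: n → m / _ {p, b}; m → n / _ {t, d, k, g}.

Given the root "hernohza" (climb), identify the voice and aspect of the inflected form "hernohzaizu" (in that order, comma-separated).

Segment: hernohza-i-zu.
voice: -i → causative.
aspect: -zu → habitual.

causative, habitual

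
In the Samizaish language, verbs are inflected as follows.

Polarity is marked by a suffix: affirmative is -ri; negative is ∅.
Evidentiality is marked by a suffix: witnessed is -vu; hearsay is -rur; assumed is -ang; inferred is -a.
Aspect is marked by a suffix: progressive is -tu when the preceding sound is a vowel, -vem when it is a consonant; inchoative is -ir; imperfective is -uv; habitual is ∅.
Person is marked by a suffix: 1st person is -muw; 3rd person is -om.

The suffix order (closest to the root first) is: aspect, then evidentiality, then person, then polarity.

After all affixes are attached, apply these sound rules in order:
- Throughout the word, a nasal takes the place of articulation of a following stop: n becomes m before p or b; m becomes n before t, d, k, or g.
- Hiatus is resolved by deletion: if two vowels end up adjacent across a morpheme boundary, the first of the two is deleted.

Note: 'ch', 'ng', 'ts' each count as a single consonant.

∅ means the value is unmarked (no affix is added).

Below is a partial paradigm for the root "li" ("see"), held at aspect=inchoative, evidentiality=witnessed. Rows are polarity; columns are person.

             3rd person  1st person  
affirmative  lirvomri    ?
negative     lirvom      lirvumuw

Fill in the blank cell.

Attach aspect inchoative -ir → liir.
Attach evidentiality witnessed -vu → liirvu.
Attach person 1st person -muw → liirvumuw.
Attach polarity affirmative -ri → liirvumuwri.
Nasal assimilation: no change.
Apply vowel deletion: liirvumuwri → lirvumuwri.

lirvumuwri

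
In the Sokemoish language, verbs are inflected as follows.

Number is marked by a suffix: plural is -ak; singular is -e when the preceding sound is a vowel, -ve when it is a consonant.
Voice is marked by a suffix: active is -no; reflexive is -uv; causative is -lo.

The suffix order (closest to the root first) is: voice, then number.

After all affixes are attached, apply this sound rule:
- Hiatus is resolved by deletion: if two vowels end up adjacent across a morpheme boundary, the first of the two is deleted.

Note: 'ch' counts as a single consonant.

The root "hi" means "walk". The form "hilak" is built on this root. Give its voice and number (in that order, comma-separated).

causative, plural

Segment: hi-lo-ak.
voice: -lo → causative.
number: -ak → plural.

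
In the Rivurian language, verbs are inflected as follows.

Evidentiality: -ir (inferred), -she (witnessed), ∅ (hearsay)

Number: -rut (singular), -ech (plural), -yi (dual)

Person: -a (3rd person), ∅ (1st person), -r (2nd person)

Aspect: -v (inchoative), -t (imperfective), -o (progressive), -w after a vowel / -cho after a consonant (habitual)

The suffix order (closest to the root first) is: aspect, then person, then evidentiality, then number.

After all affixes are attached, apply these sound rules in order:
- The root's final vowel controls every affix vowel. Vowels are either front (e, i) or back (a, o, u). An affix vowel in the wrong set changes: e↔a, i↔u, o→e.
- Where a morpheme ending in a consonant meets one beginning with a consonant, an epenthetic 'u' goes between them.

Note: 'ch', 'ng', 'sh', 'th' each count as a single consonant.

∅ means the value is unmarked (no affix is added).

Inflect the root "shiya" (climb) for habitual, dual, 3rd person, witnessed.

shiyawashayu

Attach aspect habitual -w (after vowel 'a') → shiyaw.
Attach person 3rd person -a → shiyawa.
Attach evidentiality witnessed -she → shiyawashe.
Attach number dual -yi → shiyawasheyi.
Apply vowel harmony: shiyawasheyi → shiyawashayu.
Epenthesis: no change.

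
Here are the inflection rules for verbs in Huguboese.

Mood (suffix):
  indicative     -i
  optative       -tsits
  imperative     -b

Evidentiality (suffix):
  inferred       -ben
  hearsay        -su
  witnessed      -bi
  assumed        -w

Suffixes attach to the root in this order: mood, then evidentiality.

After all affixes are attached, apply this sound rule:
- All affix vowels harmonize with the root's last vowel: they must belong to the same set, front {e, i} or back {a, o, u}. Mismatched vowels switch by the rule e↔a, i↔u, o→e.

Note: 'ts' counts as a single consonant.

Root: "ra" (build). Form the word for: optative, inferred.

ratsutsban

Attach mood optative -tsits → ratsits.
Attach evidentiality inferred -ben → ratsitsben.
Apply vowel harmony: ratsitsben → ratsutsban.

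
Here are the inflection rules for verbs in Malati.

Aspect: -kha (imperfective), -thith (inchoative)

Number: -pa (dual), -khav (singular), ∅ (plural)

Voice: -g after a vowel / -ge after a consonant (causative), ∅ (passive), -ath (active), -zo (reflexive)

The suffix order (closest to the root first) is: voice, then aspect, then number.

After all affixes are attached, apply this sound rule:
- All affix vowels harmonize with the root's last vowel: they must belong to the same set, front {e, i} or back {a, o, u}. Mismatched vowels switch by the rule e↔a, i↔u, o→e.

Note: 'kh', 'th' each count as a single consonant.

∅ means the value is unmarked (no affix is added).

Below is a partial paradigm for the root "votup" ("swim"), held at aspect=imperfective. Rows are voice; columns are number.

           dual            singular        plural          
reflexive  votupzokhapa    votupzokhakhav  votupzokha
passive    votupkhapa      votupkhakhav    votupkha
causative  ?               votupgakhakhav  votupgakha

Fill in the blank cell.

Attach voice causative -ge (after consonant 'p') → votupge.
Attach aspect imperfective -kha → votupgekha.
Attach number dual -pa → votupgekhapa.
Apply vowel harmony: votupgekhapa → votupgakhapa.

votupgakhapa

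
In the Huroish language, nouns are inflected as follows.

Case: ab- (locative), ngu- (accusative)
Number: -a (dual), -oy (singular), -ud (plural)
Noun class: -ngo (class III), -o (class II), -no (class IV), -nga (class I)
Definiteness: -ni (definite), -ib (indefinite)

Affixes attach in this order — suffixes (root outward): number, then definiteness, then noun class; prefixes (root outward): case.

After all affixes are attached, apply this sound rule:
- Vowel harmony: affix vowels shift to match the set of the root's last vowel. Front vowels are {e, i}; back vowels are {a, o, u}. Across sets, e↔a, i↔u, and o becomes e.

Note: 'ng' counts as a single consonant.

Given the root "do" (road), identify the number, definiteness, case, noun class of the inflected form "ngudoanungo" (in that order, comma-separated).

dual, definite, accusative, class III

Segment: ngu-do-a-ni-ngo.
number: -a → dual.
definiteness: -ni → definite.
case: ngu- → accusative.
noun class: -ngo → class III.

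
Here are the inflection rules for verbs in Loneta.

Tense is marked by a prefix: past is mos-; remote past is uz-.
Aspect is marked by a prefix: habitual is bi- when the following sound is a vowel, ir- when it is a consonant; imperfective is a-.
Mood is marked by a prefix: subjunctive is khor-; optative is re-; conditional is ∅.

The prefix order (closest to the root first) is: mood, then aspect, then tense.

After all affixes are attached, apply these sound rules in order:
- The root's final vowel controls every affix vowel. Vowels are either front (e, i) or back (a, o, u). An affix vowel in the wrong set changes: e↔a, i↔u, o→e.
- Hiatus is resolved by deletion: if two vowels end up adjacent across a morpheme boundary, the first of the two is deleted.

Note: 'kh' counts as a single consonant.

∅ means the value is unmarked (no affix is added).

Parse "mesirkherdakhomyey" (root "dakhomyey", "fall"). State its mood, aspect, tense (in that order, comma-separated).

subjunctive, habitual, past

Segment: mos-ir-khor-dakhomyey.
mood: khor- → subjunctive.
aspect: bi/ir- → habitual.
tense: mos- → past.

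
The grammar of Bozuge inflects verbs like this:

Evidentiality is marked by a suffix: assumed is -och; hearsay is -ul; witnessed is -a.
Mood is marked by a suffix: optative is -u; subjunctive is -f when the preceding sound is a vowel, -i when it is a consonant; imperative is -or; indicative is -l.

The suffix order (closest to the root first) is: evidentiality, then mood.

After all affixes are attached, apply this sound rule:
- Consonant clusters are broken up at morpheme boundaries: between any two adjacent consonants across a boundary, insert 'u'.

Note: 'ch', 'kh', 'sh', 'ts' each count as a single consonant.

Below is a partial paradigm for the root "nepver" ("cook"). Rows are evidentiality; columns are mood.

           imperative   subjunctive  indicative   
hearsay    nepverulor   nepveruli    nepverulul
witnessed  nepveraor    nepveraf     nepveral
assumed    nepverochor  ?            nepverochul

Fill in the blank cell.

Attach evidentiality assumed -och → nepveroch.
Attach mood subjunctive -i (after consonant 'ch') → nepverochi.
Epenthesis: no change.

nepverochi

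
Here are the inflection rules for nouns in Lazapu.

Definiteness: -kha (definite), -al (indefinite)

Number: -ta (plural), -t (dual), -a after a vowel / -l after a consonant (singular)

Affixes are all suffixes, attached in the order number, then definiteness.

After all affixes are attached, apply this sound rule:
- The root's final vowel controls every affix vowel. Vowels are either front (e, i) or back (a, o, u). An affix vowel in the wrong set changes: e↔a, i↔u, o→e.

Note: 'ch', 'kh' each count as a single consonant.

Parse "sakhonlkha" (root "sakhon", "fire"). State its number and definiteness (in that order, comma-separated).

Segment: sakhon-l-kha.
number: -a/l → singular.
definiteness: -kha → definite.

singular, definite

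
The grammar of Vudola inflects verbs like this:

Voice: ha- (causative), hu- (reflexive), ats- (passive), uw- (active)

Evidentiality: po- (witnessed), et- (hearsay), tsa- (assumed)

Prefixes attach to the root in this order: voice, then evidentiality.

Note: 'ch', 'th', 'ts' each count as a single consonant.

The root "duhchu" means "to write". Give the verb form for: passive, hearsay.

etatsduhchu

Attach voice passive ats- → atsduhchu.
Attach evidentiality hearsay et- → etatsduhchu.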